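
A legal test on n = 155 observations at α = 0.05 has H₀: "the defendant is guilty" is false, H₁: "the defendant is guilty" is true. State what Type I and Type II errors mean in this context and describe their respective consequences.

Type I (false positive): concluding that the defendant is guilty when it is not — convicting an innocent person. Type II (false negative): failing to conclude that the defendant is guilty when it is — acquitting a guilty person. Which is costlier depends on domain priorities and is a judgement call rather than a statistical fact.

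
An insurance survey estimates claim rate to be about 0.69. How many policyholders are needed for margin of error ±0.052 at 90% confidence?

n = z²p(1-p)/E² = 1.645²×0.69×0.31/0.052² = 214.1 → n = 215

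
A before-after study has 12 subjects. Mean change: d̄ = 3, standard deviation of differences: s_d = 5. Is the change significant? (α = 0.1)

t = d̄/(s_d/√n) = 3/(5/√12) = 2.078. df = 11, critical t = ±1.796. Reject H₀.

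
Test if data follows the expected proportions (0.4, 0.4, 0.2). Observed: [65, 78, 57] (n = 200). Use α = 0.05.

Expected: [80.0, 80.0, 40.0]. χ² = 10.088. df = 2, critical = 5.991. Reject H₀.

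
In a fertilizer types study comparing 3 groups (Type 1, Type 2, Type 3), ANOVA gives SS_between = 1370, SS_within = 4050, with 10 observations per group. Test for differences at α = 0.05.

df_between = 2, df_within = 27. F = MS_between/MS_within = 685.0/150.0 = 4.567. F_crit ≈ 3.354. Reject H₀. At least one mean differs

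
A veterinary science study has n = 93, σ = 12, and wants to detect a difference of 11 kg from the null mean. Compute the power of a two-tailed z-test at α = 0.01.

SE = σ/√n = 12/√93 = 1.244. Non-centrality λ = d/SE = 11/1.244 = 8.84. Power ≈ Φ(λ - z_{α/2}) = Φ(8.84 - 2.576) = Φ(6.264) = 1.0.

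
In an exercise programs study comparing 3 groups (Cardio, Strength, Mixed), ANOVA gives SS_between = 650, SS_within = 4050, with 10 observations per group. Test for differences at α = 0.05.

df_between = 2, df_within = 27. F = MS_between/MS_within = 325.0/150.0 = 2.167. F_crit ≈ 3.354. Fail to reject H₀.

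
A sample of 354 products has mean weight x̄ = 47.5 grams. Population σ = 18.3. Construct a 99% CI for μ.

CI = x̄ ± z*(σ/√n) = 47.5 ± 2.576(18.3/√354) = 47.5 ± 2.51 = (44.99, 50.01)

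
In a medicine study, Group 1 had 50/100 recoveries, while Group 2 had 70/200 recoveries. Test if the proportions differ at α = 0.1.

p̂₁ = 0.5, p̂₂ = 0.35, pooled p̂ = 0.4. z = 2.5. Critical: ±1.645. Reject H₀.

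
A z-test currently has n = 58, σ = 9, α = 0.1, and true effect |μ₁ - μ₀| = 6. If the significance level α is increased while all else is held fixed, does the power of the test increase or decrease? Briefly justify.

Power increases: a larger α lowers the critical value, so more of the H₁ sampling distribution falls in the rejection region.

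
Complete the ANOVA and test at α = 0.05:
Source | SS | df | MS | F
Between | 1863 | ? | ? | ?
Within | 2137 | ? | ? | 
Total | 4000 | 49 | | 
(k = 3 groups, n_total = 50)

df_between = 2, df_within = 47. MS_between = 931.5, MS_within = 45.47. F = 20.487, F_crit ≈ 3.195. Reject H₀.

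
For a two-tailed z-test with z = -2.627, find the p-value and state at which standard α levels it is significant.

p = 2·P(Z > |-2.627|) = 2·(1 - Φ(2.627)) ≈ 0.0086. Significant at α = 0.1; Significant at α = 0.05; Significant at α = 0.01.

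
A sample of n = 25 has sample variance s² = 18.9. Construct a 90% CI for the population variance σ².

df = 24. χ²_{0.05} = 36.415, χ²_{0.95} = 13.848. CI for σ² = ((n-1)s²/χ²_{α/2}, (n-1)s²/χ²_{1-α/2}) = (24·18.9/36.415, 24·18.9/13.848) = (12.46, 32.76)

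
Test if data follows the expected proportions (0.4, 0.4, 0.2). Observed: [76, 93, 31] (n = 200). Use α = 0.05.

Expected: [80.0, 80.0, 40.0]. χ² = 4.337. df = 2, critical = 5.991. Fail to reject H₀.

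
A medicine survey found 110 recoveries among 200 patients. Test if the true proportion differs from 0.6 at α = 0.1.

p̂ = 0.55, p₀ = 0.6. z = (p̂ - p₀)/√(p₀(1-p₀)/n) = -1.443. Critical: ±1.645. Fail to reject H₀.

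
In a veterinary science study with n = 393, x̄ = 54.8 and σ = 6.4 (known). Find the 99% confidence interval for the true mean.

CI = x̄ ± z*(σ/√n) = 54.8 ± 2.576(6.4/√393) = 54.8 ± 0.83 = (53.97, 55.63)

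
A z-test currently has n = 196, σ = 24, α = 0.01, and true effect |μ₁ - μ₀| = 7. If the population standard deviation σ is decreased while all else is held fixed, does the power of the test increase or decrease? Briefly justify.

Power increases: a smaller σ shrinks the standard error σ/√n, moving the sampling distribution under H₁ further from the critical value.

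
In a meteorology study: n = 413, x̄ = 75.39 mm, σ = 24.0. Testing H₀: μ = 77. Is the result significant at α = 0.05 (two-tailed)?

z = (75.39 - 77)/(24.0/√413) = -1.363. Since |z| ≤ 1.96, not significant at α = 0.05.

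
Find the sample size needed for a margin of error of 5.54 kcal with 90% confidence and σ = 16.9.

n = (z*σ/E)² = (1.645×16.9/5.54)² = 25.2 → n = 26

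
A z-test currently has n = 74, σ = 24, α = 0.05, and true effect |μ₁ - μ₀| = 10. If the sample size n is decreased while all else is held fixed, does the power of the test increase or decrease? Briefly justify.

Power decreases: a smaller n inflates the standard error σ/√n, pulling the sampling distribution under H₁ back toward the critical value.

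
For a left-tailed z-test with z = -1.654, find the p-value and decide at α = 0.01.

p = P(Z < -1.654) = Φ(-1.654) ≈ 0.0491. Since p ≥ 0.01, fail to reject H₀ (not significant) at α = 0.01.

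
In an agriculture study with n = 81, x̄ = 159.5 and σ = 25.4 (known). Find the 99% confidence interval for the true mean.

CI = x̄ ± z*(σ/√n) = 159.5 ± 2.576(25.4/√81) = 159.5 ± 7.27 = (152.23, 166.77)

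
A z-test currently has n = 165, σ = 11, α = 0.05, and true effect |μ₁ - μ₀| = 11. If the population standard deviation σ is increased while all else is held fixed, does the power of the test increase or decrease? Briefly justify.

Power decreases: a larger σ inflates the standard error σ/√n, pulling the sampling distribution under H₁ back toward the critical value.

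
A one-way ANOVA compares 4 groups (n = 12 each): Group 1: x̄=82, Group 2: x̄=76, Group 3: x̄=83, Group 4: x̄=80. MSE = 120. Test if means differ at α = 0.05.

Grand mean = 80.25. SS_between = 345.0, MS_between = 115.0. F = 0.958, F_crit ≈ 2.816. Fail to reject H₀.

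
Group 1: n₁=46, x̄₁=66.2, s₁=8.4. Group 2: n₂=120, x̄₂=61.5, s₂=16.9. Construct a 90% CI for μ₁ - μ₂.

Difference = 4.7. SE = √(8.4²/46 + 16.9²/120) = 1.978. CI = (1.45, 7.95)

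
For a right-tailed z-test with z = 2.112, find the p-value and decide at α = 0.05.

p = P(Z > 2.112) = 1 - Φ(2.112) ≈ 0.0173. Since p < 0.05, reject H₀ (significant) at α = 0.05.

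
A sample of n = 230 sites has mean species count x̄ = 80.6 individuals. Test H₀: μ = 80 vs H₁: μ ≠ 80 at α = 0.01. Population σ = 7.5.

z = (x̄ - μ₀)/(σ/√n) = (80.6 - 80)/(7.5/√230) = 1.213. Critical value: ±2.576. Since |1.213| ≤ 2.576, Fail to reject H₀.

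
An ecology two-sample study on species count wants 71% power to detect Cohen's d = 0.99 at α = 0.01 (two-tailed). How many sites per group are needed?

z_{α/2} = 2.576, z_β = Φ⁻¹(0.71) = 0.553. For large effect (d = 0.99): n per group = 2(z_{α/2} + z_β)²/d² = 2(2.576 + 0.553)²/0.99² = 20.0 → 20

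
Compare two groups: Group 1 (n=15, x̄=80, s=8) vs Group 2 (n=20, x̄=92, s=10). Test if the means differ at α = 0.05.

Pooled sp = 9.2. t = -3.817, df = 33. Critical t = ±2.035. Reject H₀.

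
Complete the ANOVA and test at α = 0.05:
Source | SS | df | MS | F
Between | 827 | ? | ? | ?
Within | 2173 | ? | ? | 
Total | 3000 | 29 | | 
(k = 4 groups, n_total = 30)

df_between = 3, df_within = 26. MS_between = 275.67, MS_within = 83.58. F = 3.298, F_crit ≈ 2.975. Reject H₀.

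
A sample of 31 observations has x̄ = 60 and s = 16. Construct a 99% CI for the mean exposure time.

CI = x̄ ± t*(s/√n) = 60 ± 2.75(16/√31) = (52.1, 67.9)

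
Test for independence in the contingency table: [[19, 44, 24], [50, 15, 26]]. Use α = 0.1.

χ² = 28.186. df = 2, critical = 4.605. Reject H₀. Variables are dependent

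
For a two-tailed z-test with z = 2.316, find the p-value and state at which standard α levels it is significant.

p = 2·P(Z > |2.316|) = 2·(1 - Φ(2.316)) ≈ 0.0206. Significant at α = 0.1; Significant at α = 0.05.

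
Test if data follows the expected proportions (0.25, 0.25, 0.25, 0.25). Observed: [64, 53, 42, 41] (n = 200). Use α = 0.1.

Expected: [50.0, 50.0, 50.0, 50.0]. χ² = 7.0. df = 3, critical = 6.251. Reject H₀.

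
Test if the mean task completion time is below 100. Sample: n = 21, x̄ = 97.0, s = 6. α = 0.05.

t = (97.0 - 100)/(6/√21) = -2.291, df = 20. Critical t = -1.725. Reject H₀.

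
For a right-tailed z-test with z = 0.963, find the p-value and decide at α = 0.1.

p = P(Z > 0.963) = 1 - Φ(0.963) ≈ 0.1678. Since p ≥ 0.1, fail to reject H₀ (not significant) at α = 0.1.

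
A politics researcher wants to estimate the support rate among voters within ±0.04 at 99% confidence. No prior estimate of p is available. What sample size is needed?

Conservative approach: use p = 0.5 (maximizes p(1-p) = 0.25). n = z²(0.25)/E² = 2.576²×0.25/0.04² = 1036.8 → n = 1037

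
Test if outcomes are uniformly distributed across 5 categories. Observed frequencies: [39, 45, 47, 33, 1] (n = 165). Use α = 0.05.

Expected = 33 each. χ² = Σ(O-E)²/E = 42.424. df = 4, critical value = 9.488. Reject H₀.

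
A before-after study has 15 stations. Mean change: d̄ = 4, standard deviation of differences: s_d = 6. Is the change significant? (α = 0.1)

t = d̄/(s_d/√n) = 4/(6/√15) = 2.582. df = 14, critical t = ±1.761. Reject H₀.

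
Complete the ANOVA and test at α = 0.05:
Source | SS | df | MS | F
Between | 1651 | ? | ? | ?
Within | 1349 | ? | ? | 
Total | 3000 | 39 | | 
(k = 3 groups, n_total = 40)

df_between = 2, df_within = 37. MS_between = 825.5, MS_within = 36.46. F = 22.642, F_crit ≈ 3.252. Reject H₀.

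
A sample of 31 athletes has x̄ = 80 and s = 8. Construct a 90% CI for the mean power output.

CI = x̄ ± t*(s/√n) = 80 ± 1.697(8/√31) = (77.56, 82.44)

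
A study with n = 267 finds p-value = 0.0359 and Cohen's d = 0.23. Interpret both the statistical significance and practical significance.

Statistically significant (p = 0.0359 < 0.05). Cohen's d = 0.23 indicates a small effect size. Both statistical and practical significance should be considered.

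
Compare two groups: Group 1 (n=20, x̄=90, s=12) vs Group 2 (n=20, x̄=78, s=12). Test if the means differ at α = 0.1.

Pooled sp = 12.0. t = 3.162, df = 38. Critical t = ±1.686. Reject H₀.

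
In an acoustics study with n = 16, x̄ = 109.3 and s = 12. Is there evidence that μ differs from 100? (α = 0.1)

t = (x̄ - μ₀)/(s/√n) = (109.3 - 100)/(12/√16) = 3.1. df = 15, critical t = ±1.753. Reject H₀.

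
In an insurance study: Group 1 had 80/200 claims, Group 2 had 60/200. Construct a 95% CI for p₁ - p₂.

p̂₁ = 0.4, p̂₂ = 0.3. Difference = 0.1. CI = (0.007, 0.193)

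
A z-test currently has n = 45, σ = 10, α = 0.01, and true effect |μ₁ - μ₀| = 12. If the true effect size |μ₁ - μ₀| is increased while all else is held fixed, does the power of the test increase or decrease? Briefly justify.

Power increases: a larger true effect increases the non-centrality λ = |μ₁ - μ₀|/(σ/√n).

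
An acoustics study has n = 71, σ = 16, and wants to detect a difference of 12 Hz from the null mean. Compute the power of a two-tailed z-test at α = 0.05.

SE = σ/√n = 16/√71 = 1.899. Non-centrality λ = d/SE = 12/1.899 = 6.32. Power ≈ Φ(λ - z_{α/2}) = Φ(6.32 - 1.96) = Φ(4.36) = 1.0.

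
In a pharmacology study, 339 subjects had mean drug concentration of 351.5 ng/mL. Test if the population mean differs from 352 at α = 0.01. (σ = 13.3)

z = (x̄ - μ₀)/(σ/√n) = (351.5 - 352)/(13.3/√339) = -0.692. Critical value: ±2.576. Since |-0.692| ≤ 2.576, Fail to reject H₀.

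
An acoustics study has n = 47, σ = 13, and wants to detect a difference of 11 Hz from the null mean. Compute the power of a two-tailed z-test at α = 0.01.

SE = σ/√n = 13/√47 = 1.896. Non-centrality λ = d/SE = 11/1.896 = 5.801. Power ≈ Φ(λ - z_{α/2}) = Φ(5.801 - 2.576) = Φ(3.225) = 0.999.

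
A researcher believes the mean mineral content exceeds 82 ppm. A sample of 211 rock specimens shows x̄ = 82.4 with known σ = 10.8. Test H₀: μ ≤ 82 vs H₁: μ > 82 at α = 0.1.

z = 0.538. Critical value: 1.28. Fail to reject H₀.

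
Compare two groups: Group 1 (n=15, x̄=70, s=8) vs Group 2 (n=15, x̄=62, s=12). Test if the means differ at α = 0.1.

Pooled sp = 10.2. t = 2.148, df = 28. Critical t = ±1.701. Reject H₀.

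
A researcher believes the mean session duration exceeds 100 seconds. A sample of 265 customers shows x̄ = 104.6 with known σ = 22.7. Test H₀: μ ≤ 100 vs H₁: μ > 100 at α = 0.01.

z = 3.299. Critical value: 2.33. Reject H₀.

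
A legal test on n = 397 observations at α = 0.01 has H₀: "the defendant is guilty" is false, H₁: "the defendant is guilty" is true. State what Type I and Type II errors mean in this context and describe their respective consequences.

Type I (false positive): concluding that the defendant is guilty when it is not — convicting an innocent person. Type II (false negative): failing to conclude that the defendant is guilty when it is — acquitting a guilty person. Which is costlier depends on domain priorities and is a judgement call rather than a statistical fact.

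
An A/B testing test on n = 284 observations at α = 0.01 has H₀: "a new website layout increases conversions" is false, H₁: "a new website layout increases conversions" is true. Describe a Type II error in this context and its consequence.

Type II error: failing to reject H₀ when it is false — concluding that a new website layout increases conversions is not supported when in fact it is. Consequence: discarding a layout that would have improved conversions — lost revenue.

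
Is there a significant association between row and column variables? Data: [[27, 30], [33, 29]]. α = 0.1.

χ² = 0.408. df = 1, critical = 2.706. Fail to reject H₀. No evidence of dependence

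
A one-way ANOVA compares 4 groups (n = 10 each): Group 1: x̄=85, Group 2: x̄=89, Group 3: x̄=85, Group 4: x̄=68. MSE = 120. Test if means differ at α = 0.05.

Grand mean = 81.75. SS_between = 2627.5, MS_between = 875.83. F = 7.299, F_crit ≈ 2.866. Reject H₀.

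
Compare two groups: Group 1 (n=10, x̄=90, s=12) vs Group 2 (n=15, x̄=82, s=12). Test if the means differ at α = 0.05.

Pooled sp = 12.0. t = 1.633, df = 23. Critical t = ±2.069. Fail to reject H₀.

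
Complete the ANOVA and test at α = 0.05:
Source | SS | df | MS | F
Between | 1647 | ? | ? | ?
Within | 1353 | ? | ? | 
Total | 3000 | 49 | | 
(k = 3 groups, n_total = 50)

df_between = 2, df_within = 47. MS_between = 823.5, MS_within = 28.79. F = 28.606, F_crit ≈ 3.195. Reject H₀.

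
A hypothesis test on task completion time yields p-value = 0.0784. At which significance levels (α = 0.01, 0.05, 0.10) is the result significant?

p = 0.0784. Significant at: α = 0.1.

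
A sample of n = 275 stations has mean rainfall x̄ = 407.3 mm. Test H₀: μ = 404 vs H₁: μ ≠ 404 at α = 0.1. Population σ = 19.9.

z = (x̄ - μ₀)/(σ/√n) = (407.3 - 404)/(19.9/√275) = 2.75. Critical value: ±1.645. Since |2.75| > 1.645, Reject H₀.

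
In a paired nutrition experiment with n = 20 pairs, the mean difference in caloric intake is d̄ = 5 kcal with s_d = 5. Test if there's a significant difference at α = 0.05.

t = d̄/(s_d/√n) = 5/(5/√20) = 4.472. df = 19, critical t = ±2.093. Reject H₀.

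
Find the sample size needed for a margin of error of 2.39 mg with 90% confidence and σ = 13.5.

n = (z*σ/E)² = (1.645×13.5/2.39)² = 86.3 → n = 87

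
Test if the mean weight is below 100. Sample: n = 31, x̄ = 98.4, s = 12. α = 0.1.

t = (98.4 - 100)/(12/√31) = -0.742, df = 30. Critical t = -1.31. Fail to reject H₀.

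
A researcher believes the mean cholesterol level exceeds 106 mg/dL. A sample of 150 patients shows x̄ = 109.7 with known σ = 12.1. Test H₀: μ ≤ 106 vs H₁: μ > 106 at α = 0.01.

z = 3.745. Critical value: 2.33. Reject H₀.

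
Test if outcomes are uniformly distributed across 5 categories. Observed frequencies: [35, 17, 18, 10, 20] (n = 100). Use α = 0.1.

Expected = 20 each. χ² = Σ(O-E)²/E = 16.9. df = 4, critical value = 7.779. Reject H₀.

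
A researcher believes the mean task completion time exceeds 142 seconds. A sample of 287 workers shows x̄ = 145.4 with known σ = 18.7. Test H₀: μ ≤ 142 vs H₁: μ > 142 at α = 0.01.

z = 3.08. Critical value: 2.33. Reject H₀.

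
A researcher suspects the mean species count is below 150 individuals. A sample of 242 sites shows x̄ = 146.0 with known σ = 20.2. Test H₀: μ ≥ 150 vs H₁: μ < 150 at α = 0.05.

z = -3.08. Critical value: -1.645. Reject H₀.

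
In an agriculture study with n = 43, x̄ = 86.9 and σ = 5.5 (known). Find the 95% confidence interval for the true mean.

CI = x̄ ± z*(σ/√n) = 86.9 ± 1.96(5.5/√43) = 86.9 ± 1.64 = (85.26, 88.54)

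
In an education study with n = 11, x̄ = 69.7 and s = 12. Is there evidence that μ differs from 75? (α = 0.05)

t = (x̄ - μ₀)/(s/√n) = (69.7 - 75)/(12/√11) = -1.465. df = 10, critical t = ±2.228. Fail to reject H₀.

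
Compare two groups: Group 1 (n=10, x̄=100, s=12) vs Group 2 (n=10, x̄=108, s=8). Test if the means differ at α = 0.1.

Pooled sp = 10.2. t = -1.754, df = 18. Critical t = ±1.734. Reject H₀.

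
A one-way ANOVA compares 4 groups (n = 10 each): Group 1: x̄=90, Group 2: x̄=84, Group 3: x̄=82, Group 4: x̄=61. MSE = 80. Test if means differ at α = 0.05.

Grand mean = 79.25. SS_between = 4787.5, MS_between = 1595.83. F = 19.948, F_crit ≈ 2.866. Reject H₀.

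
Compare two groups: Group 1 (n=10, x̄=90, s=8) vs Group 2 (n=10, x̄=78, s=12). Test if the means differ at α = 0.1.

Pooled sp = 10.2. t = 2.631, df = 18. Critical t = ±1.734. Reject H₀.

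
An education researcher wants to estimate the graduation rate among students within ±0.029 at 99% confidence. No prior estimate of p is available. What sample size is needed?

Conservative approach: use p = 0.5 (maximizes p(1-p) = 0.25). n = z²(0.25)/E² = 2.576²×0.25/0.029² = 1972.6 → n = 1973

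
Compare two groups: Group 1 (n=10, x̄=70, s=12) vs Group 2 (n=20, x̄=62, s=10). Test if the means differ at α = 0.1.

Pooled sp = 10.68. t = 1.933, df = 28. Critical t = ±1.701. Reject H₀.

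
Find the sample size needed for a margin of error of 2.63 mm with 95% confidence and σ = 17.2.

n = (z*σ/E)² = (1.96×17.2/2.63)² = 164.3 → n = 165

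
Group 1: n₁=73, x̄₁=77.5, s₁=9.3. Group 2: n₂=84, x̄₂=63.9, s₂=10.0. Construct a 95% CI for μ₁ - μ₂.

Difference = 13.6. SE = √(9.3²/73 + 10.0²/84) = 1.541. CI = (10.58, 16.62)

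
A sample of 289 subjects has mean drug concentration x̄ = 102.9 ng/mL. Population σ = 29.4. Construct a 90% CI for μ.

CI = x̄ ± z*(σ/√n) = 102.9 ± 1.645(29.4/√289) = 102.9 ± 2.84 = (100.06, 105.74)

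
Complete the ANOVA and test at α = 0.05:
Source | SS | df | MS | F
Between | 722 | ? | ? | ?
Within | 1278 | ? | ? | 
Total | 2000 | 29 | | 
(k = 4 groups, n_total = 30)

df_between = 3, df_within = 26. MS_between = 240.67, MS_within = 49.15. F = 4.896, F_crit ≈ 2.975. Reject H₀.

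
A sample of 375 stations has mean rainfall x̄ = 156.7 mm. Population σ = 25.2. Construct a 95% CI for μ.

CI = x̄ ± z*(σ/√n) = 156.7 ± 1.96(25.2/√375) = 156.7 ± 2.55 = (154.15, 159.25)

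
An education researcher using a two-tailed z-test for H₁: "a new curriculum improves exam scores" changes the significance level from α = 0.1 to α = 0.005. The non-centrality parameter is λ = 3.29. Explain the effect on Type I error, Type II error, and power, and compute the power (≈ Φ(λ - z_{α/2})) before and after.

Decreasing α from 0.1 to 0.005:
• Type I error rate decreases (α is the Type I rate by definition).
• Critical value moves from z_{α/2} = 1.645 to 2.807, so power = Φ(λ - z_{α/2}) goes from Φ(3.29 - 1.645) = 0.95 to Φ(3.29 - 2.807) = 0.685.
• Type II error rate β = 1 - power therefore increases (0.05 → 0.315).
Appropriate when false positives are costly — here, adopting a curriculum that gives no real benefit — disruption for nothing.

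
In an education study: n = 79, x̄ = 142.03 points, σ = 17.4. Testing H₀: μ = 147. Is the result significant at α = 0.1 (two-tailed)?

z = (142.03 - 147)/(17.4/√79) = -2.539. Since |z| > 1.645, significant at α = 0.1.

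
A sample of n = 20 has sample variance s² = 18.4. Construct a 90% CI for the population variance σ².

df = 19. χ²_{0.05} = 30.144, χ²_{0.95} = 10.117. CI for σ² = ((n-1)s²/χ²_{α/2}, (n-1)s²/χ²_{1-α/2}) = (19·18.4/30.144, 19·18.4/10.117) = (11.6, 34.56)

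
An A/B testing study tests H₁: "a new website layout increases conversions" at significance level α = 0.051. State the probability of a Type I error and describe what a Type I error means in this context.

P(Type I error) = α = 0.051. A Type I error is rejecting H₀ when H₀ is actually true (false positive) — here, concluding that a new website layout increases conversions when in fact this is not the case. Consequence: rolling out a layout that doesn't actually help — wasted engineering effort.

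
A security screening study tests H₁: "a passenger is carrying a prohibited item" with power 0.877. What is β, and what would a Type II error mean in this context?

β = 1 - power = 1 - 0.877 = 0.123. A Type II error is failing to reject H₀ when H₀ is false (false negative) — here, failing to conclude that a passenger is carrying a prohibited item when in fact it is true. Consequence: letting a prohibited item through — security breach.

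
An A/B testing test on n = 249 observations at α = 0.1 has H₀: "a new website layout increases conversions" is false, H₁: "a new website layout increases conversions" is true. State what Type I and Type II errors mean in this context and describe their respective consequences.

Type I (false positive): concluding that a new website layout increases conversions when it is not — rolling out a layout that doesn't actually help — wasted engineering effort. Type II (false negative): failing to conclude that a new website layout increases conversions when it is — discarding a layout that would have improved conversions — lost revenue. Which is costlier depends on domain priorities and is a judgement call rather than a statistical fact.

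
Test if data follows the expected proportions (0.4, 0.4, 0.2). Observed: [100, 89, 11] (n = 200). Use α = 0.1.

Expected: [80.0, 80.0, 40.0]. χ² = 27.037. df = 2, critical = 4.605. Reject H₀.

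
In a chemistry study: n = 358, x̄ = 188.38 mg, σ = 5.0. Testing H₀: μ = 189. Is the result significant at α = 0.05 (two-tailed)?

z = (188.38 - 189)/(5.0/√358) = -2.346. Since |z| > 1.96, significant at α = 0.05.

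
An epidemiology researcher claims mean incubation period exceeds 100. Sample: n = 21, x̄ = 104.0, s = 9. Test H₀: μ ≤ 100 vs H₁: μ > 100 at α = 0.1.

t = (104.0 - 100)/(9/√21) = 2.037, df = 20. Critical t = 1.325. Reject H₀.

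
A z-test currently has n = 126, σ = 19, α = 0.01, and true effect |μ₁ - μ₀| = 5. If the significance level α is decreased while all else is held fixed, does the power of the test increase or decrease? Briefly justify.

Power decreases: a smaller α raises the critical value, so less of the H₁ sampling distribution falls in the rejection region.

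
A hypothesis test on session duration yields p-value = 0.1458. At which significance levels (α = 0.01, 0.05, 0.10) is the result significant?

p = 0.1458. Not significant at any of the given levels.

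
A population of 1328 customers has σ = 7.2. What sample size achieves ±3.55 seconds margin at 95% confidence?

Without FPC: n₀ = (1.96×7.2/3.55)² = 15.802. With FPC: n = n₀N/(n₀+N-1) = 15.6 → n = 16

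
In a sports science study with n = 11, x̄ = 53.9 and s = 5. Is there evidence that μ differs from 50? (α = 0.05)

t = (x̄ - μ₀)/(s/√n) = (53.9 - 50)/(5/√11) = 2.587. df = 10, critical t = ±2.228. Reject H₀.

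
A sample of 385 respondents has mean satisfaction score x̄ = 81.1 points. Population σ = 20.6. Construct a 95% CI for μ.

CI = x̄ ± z*(σ/√n) = 81.1 ± 1.96(20.6/√385) = 81.1 ± 2.06 = (79.04, 83.16)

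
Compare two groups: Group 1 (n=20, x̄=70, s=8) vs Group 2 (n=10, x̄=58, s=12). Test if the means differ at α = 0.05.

Pooled sp = 9.47. t = 3.271, df = 28. Critical t = ±2.048. Reject H₀.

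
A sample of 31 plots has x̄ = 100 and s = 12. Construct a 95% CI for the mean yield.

CI = x̄ ± t*(s/√n) = 100 ± 2.042(12/√31) = (95.6, 104.4)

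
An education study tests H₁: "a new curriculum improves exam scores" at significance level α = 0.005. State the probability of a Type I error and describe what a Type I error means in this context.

P(Type I error) = α = 0.005. A Type I error is rejecting H₀ when H₀ is actually true (false positive) — here, concluding that a new curriculum improves exam scores when in fact this is not the case. Consequence: adopting a curriculum that gives no real benefit — disruption for nothing.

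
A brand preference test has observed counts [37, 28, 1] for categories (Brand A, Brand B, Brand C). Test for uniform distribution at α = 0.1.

Expected = 22 each. χ² = Σ(O-E)²/E = 31.909. df = 2, critical value = 4.605. Reject H₀.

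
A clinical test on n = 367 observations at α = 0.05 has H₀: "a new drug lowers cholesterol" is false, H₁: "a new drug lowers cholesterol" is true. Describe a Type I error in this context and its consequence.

Type I error: rejecting H₀ when it is true — concluding that a new drug lowers cholesterol when in fact it is not. Consequence: approving an ineffective drug — patients take a useless medication and may skip effective alternatives.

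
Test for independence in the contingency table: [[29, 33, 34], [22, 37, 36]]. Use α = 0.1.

χ² = 1.241. df = 2, critical = 4.605. Fail to reject H₀. No evidence of dependence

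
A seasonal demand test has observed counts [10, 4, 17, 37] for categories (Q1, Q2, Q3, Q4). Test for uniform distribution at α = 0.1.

Expected = 17 each. χ² = Σ(O-E)²/E = 36.353. df = 3, critical value = 6.251. Reject H₀.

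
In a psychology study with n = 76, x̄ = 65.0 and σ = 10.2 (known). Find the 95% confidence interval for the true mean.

CI = x̄ ± z*(σ/√n) = 65.0 ± 1.96(10.2/√76) = 65.0 ± 2.29 = (62.71, 67.29)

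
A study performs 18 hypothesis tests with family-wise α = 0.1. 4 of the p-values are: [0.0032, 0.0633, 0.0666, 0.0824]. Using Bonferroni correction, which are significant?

Bonferroni α = 0.1/18 = 0.00556. Significant p-values: [0.0032]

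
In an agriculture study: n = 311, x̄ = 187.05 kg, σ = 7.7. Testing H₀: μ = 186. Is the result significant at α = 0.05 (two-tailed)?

z = (187.05 - 186)/(7.7/√311) = 2.405. Since |z| > 1.96, significant at α = 0.05.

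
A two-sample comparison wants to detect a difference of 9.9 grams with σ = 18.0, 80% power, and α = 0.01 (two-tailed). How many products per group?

n per group = 2(z_α/2 + z_β)²σ²/d² = 2×(2.576 + 0.84)²×18.0²/9.9² = 77.2 → n = 78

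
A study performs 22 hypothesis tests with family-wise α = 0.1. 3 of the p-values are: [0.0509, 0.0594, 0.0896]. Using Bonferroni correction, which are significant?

Bonferroni α = 0.1/22 = 0.00455. None of the given p-values are significant.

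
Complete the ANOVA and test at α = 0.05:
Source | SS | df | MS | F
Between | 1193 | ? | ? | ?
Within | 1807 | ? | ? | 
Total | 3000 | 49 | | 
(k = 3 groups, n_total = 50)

df_between = 2, df_within = 47. MS_between = 596.5, MS_within = 38.45. F = 15.515, F_crit ≈ 3.195. Reject H₀.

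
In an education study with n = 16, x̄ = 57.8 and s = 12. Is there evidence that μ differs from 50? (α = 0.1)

t = (x̄ - μ₀)/(s/√n) = (57.8 - 50)/(12/√16) = 2.6. df = 15, critical t = ±1.753. Reject H₀.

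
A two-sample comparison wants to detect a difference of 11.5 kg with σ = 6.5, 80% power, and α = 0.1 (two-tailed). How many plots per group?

n per group = 2(z_α/2 + z_β)²σ²/d² = 2×(1.645 + 0.84)²×6.5²/11.5² = 3.9 → n = 4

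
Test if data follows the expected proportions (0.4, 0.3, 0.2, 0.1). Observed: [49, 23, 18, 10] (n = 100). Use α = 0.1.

Expected: [40.0, 30.0, 20.0, 10.0]. χ² = 3.858. df = 3, critical = 6.251. Fail to reject H₀.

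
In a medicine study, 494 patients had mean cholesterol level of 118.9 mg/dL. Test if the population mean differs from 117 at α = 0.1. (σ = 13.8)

z = (x̄ - μ₀)/(σ/√n) = (118.9 - 117)/(13.8/√494) = 3.06. Critical value: ±1.645. Since |3.06| > 1.645, Reject H₀.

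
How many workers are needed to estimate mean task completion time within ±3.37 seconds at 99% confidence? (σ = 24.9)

n = (z*σ/E)² = (2.576×24.9/3.37)² = 362.3 → n = 363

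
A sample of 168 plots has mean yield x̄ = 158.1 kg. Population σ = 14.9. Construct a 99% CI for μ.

CI = x̄ ± z*(σ/√n) = 158.1 ± 2.576(14.9/√168) = 158.1 ± 2.96 = (155.14, 161.06)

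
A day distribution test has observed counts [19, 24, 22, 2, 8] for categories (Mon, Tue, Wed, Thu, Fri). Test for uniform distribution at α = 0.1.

Expected = 15 each. χ² = Σ(O-E)²/E = 24.267. df = 4, critical value = 7.779. Reject H₀.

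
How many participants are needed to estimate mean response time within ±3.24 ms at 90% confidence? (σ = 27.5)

n = (z*σ/E)² = (1.645×27.5/3.24)² = 194.9 → n = 195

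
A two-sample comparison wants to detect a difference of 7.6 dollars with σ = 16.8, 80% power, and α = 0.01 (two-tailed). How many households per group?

n per group = 2(z_α/2 + z_β)²σ²/d² = 2×(2.576 + 0.84)²×16.8²/7.6² = 114.04 → n = 115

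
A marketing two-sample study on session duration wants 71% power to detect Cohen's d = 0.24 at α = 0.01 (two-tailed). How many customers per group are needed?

z_{α/2} = 2.576, z_β = Φ⁻¹(0.71) = 0.553. For small effect (d = 0.24): n per group = 2(z_{α/2} + z_β)²/d² = 2(2.576 + 0.553)²/0.24² = 340.0 → 340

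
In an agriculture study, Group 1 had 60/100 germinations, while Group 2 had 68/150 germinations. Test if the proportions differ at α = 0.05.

p̂₁ = 0.6, p̂₂ = 0.453, pooled p̂ = 0.512. z = 2.273. Critical: ±1.96. Reject H₀.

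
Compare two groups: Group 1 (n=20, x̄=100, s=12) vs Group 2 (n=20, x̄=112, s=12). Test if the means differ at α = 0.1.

Pooled sp = 12.0. t = -3.162, df = 38. Critical t = ±1.686. Reject H₀.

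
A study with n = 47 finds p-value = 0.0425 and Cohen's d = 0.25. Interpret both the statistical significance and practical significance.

Statistically significant (p = 0.0425 < 0.05). Cohen's d = 0.25 indicates a small effect size. Both statistical and practical significance should be considered.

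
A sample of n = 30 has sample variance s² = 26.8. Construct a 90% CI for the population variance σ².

df = 29. χ²_{0.05} = 42.557, χ²_{0.95} = 17.708. CI for σ² = ((n-1)s²/χ²_{α/2}, (n-1)s²/χ²_{1-α/2}) = (29·26.8/42.557, 29·26.8/17.708) = (18.26, 43.89)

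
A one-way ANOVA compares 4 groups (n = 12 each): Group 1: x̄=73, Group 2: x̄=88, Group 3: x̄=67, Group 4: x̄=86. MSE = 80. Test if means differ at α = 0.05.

Grand mean = 78.5. SS_between = 3708.0, MS_between = 1236.0. F = 15.45, F_crit ≈ 2.816. Reject H₀.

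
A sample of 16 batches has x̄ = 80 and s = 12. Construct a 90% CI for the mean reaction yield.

CI = x̄ ± t*(s/√n) = 80 ± 1.753(12/√16) = (74.74, 85.26)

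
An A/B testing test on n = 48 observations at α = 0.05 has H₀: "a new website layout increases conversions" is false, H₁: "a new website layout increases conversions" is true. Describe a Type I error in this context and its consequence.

Type I error: rejecting H₀ when it is true — concluding that a new website layout increases conversions when in fact it is not. Consequence: rolling out a layout that doesn't actually help — wasted engineering effort.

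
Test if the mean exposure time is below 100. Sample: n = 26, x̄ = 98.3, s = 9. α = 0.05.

t = (98.3 - 100)/(9/√26) = -0.963, df = 25. Critical t = -1.708. Fail to reject H₀.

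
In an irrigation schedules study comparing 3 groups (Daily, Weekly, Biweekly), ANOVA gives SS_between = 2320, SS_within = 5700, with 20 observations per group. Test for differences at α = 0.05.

df_between = 2, df_within = 57. F = MS_between/MS_within = 1160.0/100.0 = 11.6. F_crit ≈ 3.159. Reject H₀. At least one mean differs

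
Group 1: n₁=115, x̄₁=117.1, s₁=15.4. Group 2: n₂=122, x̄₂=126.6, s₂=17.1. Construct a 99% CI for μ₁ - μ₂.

Difference = -9.5. SE = √(15.4²/115 + 17.1²/122) = 2.112. CI = (-14.94, -4.06)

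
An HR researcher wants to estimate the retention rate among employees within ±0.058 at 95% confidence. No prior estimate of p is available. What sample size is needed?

Conservative approach: use p = 0.5 (maximizes p(1-p) = 0.25). n = z²(0.25)/E² = 1.96²×0.25/0.058² = 285.5 → n = 286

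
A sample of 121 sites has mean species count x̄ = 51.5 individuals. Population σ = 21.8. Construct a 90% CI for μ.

CI = x̄ ± z*(σ/√n) = 51.5 ± 1.645(21.8/√121) = 51.5 ± 3.26 = (48.24, 54.76)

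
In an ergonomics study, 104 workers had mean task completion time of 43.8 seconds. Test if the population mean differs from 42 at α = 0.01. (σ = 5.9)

z = (x̄ - μ₀)/(σ/√n) = (43.8 - 42)/(5.9/√104) = 3.111. Critical value: ±2.576. Since |3.111| > 2.576, Reject H₀.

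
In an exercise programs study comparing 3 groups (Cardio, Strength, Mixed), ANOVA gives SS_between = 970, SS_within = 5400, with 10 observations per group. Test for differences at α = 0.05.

df_between = 2, df_within = 27. F = MS_between/MS_within = 485.0/200.0 = 2.425. F_crit ≈ 3.354. Fail to reject H₀.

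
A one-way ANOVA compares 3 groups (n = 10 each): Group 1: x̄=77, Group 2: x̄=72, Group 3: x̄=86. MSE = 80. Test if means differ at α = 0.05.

Grand mean = 78.33. SS_between = 1006.67, MS_between = 503.33. F = 6.292, F_crit ≈ 3.354. Reject H₀.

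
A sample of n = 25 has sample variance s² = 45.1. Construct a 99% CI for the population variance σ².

df = 24. χ²_{0.005} = 45.559, χ²_{0.995} = 9.886. CI for σ² = ((n-1)s²/χ²_{α/2}, (n-1)s²/χ²_{1-α/2}) = (24·45.1/45.559, 24·45.1/9.886) = (23.76, 109.49)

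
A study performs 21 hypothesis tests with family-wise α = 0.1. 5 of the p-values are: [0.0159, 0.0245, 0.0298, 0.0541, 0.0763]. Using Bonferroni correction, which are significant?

Bonferroni α = 0.1/21 = 0.00476. None of the given p-values are significant.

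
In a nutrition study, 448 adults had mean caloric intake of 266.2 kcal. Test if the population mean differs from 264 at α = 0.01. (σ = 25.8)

z = (x̄ - μ₀)/(σ/√n) = (266.2 - 264)/(25.8/√448) = 1.805. Critical value: ±2.576. Since |1.805| ≤ 2.576, Fail to reject H₀.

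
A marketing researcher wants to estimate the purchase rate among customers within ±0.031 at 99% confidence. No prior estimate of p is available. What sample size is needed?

Conservative approach: use p = 0.5 (maximizes p(1-p) = 0.25). n = z²(0.25)/E² = 2.576²×0.25/0.031² = 1726.3 → n = 1727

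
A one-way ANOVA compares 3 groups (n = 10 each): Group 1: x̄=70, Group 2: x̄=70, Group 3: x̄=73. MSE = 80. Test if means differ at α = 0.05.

Grand mean = 71.0. SS_between = 60.0, MS_between = 30.0. F = 0.375, F_crit ≈ 3.354. Fail to reject H₀.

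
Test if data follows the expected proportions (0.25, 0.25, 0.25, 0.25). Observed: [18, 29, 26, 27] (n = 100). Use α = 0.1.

Expected: [25.0, 25.0, 25.0, 25.0]. χ² = 2.8. df = 3, critical = 6.251. Fail to reject H₀.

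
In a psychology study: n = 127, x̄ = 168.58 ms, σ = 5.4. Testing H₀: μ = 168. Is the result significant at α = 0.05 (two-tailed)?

z = (168.58 - 168)/(5.4/√127) = 1.21. Since |z| ≤ 1.96, not significant at α = 0.05.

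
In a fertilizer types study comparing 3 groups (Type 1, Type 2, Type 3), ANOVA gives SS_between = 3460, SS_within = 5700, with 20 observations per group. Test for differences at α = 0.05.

df_between = 2, df_within = 57. F = MS_between/MS_within = 1730.0/100.0 = 17.3. F_crit ≈ 3.159. Reject H₀. At least one mean differs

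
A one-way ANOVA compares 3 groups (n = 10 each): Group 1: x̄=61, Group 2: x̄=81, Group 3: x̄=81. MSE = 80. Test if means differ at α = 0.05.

Grand mean = 74.33. SS_between = 2666.67, MS_between = 1333.33. F = 16.667, F_crit ≈ 3.354. Reject H₀.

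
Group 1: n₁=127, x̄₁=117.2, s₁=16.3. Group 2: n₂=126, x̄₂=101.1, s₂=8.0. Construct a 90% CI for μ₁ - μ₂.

Difference = 16.1. SE = √(16.3²/127 + 8.0²/126) = 1.612. CI = (13.45, 18.75)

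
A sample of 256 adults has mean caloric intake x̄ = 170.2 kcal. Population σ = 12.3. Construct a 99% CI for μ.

CI = x̄ ± z*(σ/√n) = 170.2 ± 2.576(12.3/√256) = 170.2 ± 1.98 = (168.22, 172.18)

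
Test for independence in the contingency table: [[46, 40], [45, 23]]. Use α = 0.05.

χ² = 2.529. df = 1, critical = 3.841. Fail to reject H₀. No evidence of dependence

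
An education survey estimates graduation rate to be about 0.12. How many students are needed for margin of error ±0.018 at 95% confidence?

n = z²p(1-p)/E² = 1.96²×0.12×0.88/0.018² = 1252.1 → n = 1253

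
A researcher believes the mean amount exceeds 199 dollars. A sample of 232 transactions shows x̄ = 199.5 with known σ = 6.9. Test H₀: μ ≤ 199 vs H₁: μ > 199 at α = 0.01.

z = 1.104. Critical value: 2.33. Fail to reject H₀.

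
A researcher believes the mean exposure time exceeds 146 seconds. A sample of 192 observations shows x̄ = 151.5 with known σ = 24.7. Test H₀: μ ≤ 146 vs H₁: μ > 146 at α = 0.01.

z = 3.085. Critical value: 2.33. Reject H₀.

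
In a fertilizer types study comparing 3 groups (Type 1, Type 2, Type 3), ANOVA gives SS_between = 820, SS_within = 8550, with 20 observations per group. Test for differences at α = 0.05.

df_between = 2, df_within = 57. F = MS_between/MS_within = 410.0/150.0 = 2.733. F_crit ≈ 3.159. Fail to reject H₀.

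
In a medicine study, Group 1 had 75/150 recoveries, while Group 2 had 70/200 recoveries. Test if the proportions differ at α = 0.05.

p̂₁ = 0.5, p̂₂ = 0.35, pooled p̂ = 0.414. z = 2.819. Critical: ±1.96. Reject H₀.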